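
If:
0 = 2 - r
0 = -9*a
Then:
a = 0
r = 2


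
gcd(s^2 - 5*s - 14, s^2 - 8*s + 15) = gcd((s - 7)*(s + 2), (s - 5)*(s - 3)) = 1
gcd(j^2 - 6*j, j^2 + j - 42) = j - 6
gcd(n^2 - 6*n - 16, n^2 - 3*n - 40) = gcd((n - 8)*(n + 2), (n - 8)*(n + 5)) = n - 8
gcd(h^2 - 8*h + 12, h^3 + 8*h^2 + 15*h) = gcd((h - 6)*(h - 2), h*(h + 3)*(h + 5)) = 1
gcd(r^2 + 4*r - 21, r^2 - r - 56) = r + 7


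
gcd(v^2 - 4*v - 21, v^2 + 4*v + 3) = v + 3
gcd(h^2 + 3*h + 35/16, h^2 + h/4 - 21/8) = h + 7/4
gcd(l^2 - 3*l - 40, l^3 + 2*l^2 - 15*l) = l + 5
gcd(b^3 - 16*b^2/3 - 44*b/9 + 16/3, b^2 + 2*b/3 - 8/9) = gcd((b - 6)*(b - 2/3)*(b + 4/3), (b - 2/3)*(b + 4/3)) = b^2 + 2*b/3 - 8/9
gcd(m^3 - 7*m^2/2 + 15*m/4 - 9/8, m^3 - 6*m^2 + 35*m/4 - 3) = m^2 - 2*m + 3/4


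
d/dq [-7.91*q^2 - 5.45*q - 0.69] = -15.82*q - 5.45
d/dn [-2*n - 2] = -2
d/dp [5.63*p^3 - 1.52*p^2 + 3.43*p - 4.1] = 16.89*p^2 - 3.04*p + 3.43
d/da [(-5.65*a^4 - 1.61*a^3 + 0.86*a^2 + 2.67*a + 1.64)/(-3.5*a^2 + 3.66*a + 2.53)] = (39.55*a^5 - 56.402*a^4 - 68.9632*a^3 + 0.2727*a^2 + 15.8316*a + 0.7527)/(12.25*a^4 - 25.62*a^3 - 4.3144*a^2 + 18.5196*a + 6.4009)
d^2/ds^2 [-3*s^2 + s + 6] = -6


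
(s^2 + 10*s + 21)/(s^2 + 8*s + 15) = (s + 7)/(s + 5)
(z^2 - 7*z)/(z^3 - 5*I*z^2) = (z - 7)/(z*(z - 5*I))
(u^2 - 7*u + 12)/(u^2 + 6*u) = (u^2 - 7*u + 12)/(u*(u + 6))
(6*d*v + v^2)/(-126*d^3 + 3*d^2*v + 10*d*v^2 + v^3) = v/(-21*d^2 + 4*d*v + v^2)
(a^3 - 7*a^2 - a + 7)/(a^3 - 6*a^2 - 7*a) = (a - 1)/a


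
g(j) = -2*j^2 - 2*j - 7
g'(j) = -4*j - 2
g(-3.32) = -22.40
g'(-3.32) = 11.28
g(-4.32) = -35.68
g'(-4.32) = 15.28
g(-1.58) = -8.83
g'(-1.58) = 4.32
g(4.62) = -58.93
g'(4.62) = -20.48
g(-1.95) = -10.70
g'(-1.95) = 5.80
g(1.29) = -12.91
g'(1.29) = -7.16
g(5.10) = -69.22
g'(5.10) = -22.40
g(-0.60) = -6.52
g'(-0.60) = 0.40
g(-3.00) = -19.00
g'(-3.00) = 10.00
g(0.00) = -7.00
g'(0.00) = -2.00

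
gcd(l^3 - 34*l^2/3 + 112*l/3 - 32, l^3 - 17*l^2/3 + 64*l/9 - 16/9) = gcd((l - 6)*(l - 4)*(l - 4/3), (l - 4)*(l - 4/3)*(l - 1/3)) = l^2 - 16*l/3 + 16/3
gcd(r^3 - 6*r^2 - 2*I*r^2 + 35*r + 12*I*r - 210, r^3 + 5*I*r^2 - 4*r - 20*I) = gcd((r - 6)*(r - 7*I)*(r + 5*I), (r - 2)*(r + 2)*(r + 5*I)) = r + 5*I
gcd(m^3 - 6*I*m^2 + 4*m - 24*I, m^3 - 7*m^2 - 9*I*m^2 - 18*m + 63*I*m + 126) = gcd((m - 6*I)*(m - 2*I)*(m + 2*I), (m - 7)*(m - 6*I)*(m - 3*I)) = m - 6*I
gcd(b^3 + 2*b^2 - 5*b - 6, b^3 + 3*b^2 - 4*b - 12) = b^2 + b - 6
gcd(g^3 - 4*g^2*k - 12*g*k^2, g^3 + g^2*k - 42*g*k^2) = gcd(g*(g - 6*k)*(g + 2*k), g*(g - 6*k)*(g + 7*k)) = g^2 - 6*g*k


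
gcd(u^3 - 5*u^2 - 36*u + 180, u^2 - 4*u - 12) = u - 6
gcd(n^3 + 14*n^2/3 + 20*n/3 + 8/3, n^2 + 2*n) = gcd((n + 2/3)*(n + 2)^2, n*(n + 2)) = n + 2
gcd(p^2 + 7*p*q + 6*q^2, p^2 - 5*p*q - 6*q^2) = p + q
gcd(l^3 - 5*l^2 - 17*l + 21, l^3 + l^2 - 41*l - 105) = l^2 - 4*l - 21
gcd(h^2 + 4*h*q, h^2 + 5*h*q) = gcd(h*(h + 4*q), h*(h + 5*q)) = h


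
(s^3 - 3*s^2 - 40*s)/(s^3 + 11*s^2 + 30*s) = (s - 8)/(s + 6)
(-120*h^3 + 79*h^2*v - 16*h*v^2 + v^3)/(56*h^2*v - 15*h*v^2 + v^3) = (15*h^2 - 8*h*v + v^2)/(v*(-7*h + v))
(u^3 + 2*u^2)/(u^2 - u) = u*(u + 2)/(u - 1)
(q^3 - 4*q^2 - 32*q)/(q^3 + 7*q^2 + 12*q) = (q - 8)/(q + 3)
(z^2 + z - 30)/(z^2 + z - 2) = (z^2 + z - 30)/(z^2 + z - 2)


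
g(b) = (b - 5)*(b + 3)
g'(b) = 2*b - 2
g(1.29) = -15.92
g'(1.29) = 0.58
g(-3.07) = 0.56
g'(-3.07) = -8.14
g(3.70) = -8.71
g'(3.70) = 5.40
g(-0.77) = -12.87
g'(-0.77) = -3.54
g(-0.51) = -13.72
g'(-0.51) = -3.02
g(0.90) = -15.99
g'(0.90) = -0.20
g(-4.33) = 12.41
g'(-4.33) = -10.66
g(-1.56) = -9.45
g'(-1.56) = -5.12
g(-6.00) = 33.00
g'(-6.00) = -14.00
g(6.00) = 9.00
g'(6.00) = 10.00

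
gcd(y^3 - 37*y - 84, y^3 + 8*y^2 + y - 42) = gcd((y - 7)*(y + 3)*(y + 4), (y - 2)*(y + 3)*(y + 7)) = y + 3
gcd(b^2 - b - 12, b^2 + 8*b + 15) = b + 3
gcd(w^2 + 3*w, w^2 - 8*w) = w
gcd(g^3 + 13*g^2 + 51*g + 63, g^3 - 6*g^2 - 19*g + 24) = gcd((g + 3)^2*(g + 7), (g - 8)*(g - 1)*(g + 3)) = g + 3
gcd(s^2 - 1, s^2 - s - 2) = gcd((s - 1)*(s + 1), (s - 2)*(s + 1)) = s + 1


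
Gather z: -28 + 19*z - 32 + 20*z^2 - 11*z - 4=20*z^2 + 8*z - 64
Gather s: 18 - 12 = 6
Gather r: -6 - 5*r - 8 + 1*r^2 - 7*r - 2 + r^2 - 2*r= 2*r^2 - 14*r - 16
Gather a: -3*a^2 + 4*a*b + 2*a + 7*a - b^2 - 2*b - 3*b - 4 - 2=-3*a^2 + a*(4*b + 9) - b^2 - 5*b - 6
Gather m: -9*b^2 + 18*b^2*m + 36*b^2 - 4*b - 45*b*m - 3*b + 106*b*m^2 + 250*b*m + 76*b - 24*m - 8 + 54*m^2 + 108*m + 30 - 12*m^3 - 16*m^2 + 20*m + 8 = 27*b^2 + 69*b - 12*m^3 + m^2*(106*b + 38) + m*(18*b^2 + 205*b + 104) + 30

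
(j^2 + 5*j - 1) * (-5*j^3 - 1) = -5*j^5 - 25*j^4 + 5*j^3 - j^2 - 5*j + 1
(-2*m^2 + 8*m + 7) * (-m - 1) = 2*m^3 - 6*m^2 - 15*m - 7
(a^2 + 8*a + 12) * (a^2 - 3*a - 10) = a^4 + 5*a^3 - 22*a^2 - 116*a - 120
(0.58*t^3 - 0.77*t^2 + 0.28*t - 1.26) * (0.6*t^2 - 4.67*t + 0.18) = 0.348*t^5 - 3.1706*t^4 + 3.8683*t^3 - 2.2022*t^2 + 5.9346*t - 0.2268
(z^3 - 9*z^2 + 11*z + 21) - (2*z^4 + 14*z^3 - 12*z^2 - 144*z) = -2*z^4 - 13*z^3 + 3*z^2 + 155*z + 21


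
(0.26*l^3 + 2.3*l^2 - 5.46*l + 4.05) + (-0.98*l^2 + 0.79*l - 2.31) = 0.26*l^3 + 1.32*l^2 - 4.67*l + 1.74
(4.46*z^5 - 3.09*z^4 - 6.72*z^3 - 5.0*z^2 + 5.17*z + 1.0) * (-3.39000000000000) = -15.1194*z^5 + 10.4751*z^4 + 22.7808*z^3 + 16.95*z^2 - 17.5263*z - 3.39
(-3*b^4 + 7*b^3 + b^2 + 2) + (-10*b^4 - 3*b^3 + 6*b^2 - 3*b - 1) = -13*b^4 + 4*b^3 + 7*b^2 - 3*b + 1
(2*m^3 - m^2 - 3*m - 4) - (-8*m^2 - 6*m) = 2*m^3 + 7*m^2 + 3*m - 4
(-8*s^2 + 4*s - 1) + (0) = -8*s^2 + 4*s - 1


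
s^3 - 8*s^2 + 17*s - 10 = (s - 5)*(s - 2)*(s - 1)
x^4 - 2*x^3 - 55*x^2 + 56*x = x*(x - 8)*(x - 1)*(x + 7)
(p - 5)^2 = p^2 - 10*p + 25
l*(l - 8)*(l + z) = l^3 + l^2*z - 8*l^2 - 8*l*z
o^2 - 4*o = o*(o - 4)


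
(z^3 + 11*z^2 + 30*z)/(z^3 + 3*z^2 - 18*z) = (z + 5)/(z - 3)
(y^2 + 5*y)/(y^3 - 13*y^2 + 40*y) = (y + 5)/(y^2 - 13*y + 40)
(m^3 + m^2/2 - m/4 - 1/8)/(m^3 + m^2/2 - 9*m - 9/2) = (m^2 - 1/4)/(m^2 - 9)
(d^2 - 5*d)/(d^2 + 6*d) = (d - 5)/(d + 6)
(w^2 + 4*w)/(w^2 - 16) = w/(w - 4)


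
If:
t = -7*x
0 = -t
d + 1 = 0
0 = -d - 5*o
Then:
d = -1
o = 1/5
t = 0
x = 0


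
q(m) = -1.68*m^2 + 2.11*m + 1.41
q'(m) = 2.11 - 3.36*m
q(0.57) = 2.07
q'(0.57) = 0.19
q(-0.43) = 0.19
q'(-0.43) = 3.55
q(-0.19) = 0.95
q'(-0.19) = 2.75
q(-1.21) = -3.60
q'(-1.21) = 6.18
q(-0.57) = -0.34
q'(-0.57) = 4.03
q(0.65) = 2.07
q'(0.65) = -0.07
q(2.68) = -5.00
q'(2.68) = -6.89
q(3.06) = -7.86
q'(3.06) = -8.17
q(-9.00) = -153.66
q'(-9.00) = 32.35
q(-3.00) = -20.04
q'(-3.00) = 12.19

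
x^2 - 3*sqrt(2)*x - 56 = (x - 7*sqrt(2))*(x + 4*sqrt(2))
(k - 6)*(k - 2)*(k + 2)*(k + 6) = k^4 - 40*k^2 + 144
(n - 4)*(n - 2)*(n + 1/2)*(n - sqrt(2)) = n^4 - 11*n^3/2 - sqrt(2)*n^3 + 5*n^2 + 11*sqrt(2)*n^2/2 - 5*sqrt(2)*n + 4*n - 4*sqrt(2)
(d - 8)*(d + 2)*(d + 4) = d^3 - 2*d^2 - 40*d - 64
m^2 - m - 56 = (m - 8)*(m + 7)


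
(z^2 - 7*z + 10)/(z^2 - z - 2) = (z - 5)/(z + 1)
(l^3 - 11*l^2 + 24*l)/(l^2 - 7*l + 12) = l*(l - 8)/(l - 4)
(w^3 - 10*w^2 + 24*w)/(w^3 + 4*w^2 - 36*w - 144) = w*(w - 4)/(w^2 + 10*w + 24)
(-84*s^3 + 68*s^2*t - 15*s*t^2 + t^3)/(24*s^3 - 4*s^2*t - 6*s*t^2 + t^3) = (-7*s + t)/(2*s + t)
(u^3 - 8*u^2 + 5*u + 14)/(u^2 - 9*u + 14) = u + 1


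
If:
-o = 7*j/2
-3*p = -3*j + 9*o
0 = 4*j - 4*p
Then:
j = 0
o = 0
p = 0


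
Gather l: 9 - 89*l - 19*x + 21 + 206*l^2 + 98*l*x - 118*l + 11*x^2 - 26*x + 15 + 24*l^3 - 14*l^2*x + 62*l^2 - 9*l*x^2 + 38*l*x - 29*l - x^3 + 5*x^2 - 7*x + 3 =24*l^3 + l^2*(268 - 14*x) + l*(-9*x^2 + 136*x - 236) - x^3 + 16*x^2 - 52*x + 48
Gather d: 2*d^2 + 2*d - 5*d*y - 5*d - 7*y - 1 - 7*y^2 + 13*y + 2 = 2*d^2 + d*(-5*y - 3) - 7*y^2 + 6*y + 1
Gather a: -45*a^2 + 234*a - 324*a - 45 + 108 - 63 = -45*a^2 - 90*a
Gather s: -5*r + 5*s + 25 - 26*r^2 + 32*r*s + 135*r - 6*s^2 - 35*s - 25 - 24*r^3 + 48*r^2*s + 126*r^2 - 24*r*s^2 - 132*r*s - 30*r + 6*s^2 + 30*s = -24*r^3 + 100*r^2 - 24*r*s^2 + 100*r + s*(48*r^2 - 100*r)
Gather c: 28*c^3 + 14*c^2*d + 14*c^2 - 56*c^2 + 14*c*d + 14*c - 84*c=28*c^3 + c^2*(14*d - 42) + c*(14*d - 70)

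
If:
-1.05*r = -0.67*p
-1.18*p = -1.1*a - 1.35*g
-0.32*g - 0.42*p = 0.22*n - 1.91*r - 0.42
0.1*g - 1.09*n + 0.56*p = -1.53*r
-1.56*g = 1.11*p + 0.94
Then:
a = -0.92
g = 0.01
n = -1.20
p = -0.86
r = -0.55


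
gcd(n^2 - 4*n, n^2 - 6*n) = n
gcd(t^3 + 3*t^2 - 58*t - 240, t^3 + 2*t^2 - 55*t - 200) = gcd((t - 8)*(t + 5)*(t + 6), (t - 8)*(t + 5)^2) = t^2 - 3*t - 40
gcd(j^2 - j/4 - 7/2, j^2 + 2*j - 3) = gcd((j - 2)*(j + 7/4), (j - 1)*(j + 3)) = 1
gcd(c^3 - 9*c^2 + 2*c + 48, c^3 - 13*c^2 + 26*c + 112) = c^2 - 6*c - 16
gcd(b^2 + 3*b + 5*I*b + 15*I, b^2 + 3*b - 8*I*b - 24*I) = b + 3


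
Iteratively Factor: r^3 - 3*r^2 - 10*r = (r)*(r^2 - 3*r - 10) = r*(r + 2)*(r - 5)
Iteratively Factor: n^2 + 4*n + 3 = (n + 1)*(n + 3)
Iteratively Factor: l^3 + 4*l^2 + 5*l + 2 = (l + 1)*(l^2 + 3*l + 2) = (l + 1)*(l + 2)*(l + 1)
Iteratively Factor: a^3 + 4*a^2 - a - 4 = (a + 1)*(a^2 + 3*a - 4) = (a + 1)*(a + 4)*(a - 1)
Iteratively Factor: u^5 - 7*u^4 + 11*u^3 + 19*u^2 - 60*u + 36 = (u - 2)*(u^4 - 5*u^3 + u^2 + 21*u - 18) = (u - 3)*(u - 2)*(u^3 - 2*u^2 - 5*u + 6) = (u - 3)*(u - 2)*(u + 2)*(u^2 - 4*u + 3) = (u - 3)*(u - 2)*(u - 1)*(u + 2)*(u - 3)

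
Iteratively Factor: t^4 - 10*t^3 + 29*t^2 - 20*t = (t - 5)*(t^3 - 5*t^2 + 4*t) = (t - 5)*(t - 1)*(t^2 - 4*t) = (t - 5)*(t - 4)*(t - 1)*(t)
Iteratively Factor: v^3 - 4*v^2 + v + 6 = (v - 3)*(v^2 - v - 2) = (v - 3)*(v - 2)*(v + 1)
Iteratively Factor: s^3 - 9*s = (s + 3)*(s^2 - 3*s) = (s - 3)*(s + 3)*(s)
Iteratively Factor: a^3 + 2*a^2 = (a + 2)*(a^2) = a*(a + 2)*(a)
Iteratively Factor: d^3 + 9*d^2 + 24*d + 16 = (d + 4)*(d^2 + 5*d + 4) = (d + 4)^2*(d + 1)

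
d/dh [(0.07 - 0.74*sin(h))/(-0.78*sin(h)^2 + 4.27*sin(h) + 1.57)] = (-0.5772*sin(h)^2 + 0.1092*sin(h) - 1.4607)*cos(h)/(0.6084*sin(h)^4 - 6.6612*sin(h)^3 + 15.7837*sin(h)^2 + 13.4078*sin(h) + 2.4649)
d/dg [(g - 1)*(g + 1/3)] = 2*g - 2/3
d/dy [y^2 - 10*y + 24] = 2*y - 10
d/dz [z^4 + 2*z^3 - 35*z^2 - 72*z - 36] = 4*z^3 + 6*z^2 - 70*z - 72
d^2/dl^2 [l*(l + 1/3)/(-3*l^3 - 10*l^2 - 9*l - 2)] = 2*(-l^3 + 6*l + 6)/(3*(l^6 + 9*l^5 + 33*l^4 + 63*l^3 + 66*l^2 + 36*l + 8))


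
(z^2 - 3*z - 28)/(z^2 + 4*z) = (z - 7)/z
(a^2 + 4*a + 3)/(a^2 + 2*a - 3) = (a + 1)/(a - 1)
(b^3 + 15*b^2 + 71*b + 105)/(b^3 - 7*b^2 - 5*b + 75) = (b^2 + 12*b + 35)/(b^2 - 10*b + 25)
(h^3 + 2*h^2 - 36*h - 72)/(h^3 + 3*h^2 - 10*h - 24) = (h^2 - 36)/(h^2 + h - 12)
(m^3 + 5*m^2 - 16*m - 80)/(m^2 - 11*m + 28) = (m^2 + 9*m + 20)/(m - 7)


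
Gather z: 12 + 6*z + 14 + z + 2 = 7*z + 28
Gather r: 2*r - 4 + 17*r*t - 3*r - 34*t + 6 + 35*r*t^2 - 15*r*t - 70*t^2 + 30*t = r*(35*t^2 + 2*t - 1) - 70*t^2 - 4*t + 2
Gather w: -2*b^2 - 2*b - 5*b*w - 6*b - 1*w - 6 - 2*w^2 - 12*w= -2*b^2 - 8*b - 2*w^2 + w*(-5*b - 13) - 6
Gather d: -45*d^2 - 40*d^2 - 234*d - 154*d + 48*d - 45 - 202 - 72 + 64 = -85*d^2 - 340*d - 255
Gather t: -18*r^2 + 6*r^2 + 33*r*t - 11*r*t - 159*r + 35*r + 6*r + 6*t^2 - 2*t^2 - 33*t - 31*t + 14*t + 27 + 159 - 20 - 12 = -12*r^2 - 118*r + 4*t^2 + t*(22*r - 50) + 154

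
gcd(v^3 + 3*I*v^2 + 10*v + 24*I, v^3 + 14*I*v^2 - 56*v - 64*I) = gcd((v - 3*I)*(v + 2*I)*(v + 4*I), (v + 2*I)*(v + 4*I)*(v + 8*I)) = v^2 + 6*I*v - 8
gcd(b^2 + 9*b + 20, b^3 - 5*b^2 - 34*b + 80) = b + 5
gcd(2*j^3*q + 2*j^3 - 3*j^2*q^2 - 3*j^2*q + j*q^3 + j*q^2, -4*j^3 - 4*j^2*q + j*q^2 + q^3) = -2*j + q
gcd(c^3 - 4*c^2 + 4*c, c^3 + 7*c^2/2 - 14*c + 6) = c - 2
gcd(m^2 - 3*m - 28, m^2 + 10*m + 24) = m + 4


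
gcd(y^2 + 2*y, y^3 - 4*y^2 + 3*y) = y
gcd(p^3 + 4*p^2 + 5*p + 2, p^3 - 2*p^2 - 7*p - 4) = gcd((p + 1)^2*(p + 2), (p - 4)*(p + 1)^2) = p^2 + 2*p + 1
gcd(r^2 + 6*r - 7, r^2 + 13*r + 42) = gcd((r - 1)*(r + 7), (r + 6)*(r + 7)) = r + 7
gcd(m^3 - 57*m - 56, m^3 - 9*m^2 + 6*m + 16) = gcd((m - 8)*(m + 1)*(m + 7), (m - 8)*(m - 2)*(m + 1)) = m^2 - 7*m - 8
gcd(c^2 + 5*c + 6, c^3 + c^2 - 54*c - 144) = c + 3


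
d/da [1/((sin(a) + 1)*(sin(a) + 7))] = -2*(sin(a) + 4)*cos(a)/((sin(a) + 1)^2*(sin(a) + 7)^2)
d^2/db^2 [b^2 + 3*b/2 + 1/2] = 2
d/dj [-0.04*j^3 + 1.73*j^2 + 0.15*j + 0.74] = -0.12*j^2 + 3.46*j + 0.15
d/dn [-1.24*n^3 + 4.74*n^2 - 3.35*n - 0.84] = -3.72*n^2 + 9.48*n - 3.35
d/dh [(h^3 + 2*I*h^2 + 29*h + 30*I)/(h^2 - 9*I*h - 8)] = (h^4 - 18*I*h^3 - 35*h^2 - 92*I*h - 502)/(h^4 - 18*I*h^3 - 97*h^2 + 144*I*h + 64)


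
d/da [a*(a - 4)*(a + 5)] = 3*a^2 + 2*a - 20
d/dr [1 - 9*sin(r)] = -9*cos(r)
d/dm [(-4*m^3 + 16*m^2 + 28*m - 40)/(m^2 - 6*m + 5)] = -4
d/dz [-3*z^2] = -6*z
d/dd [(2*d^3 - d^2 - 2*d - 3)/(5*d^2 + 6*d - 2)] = 2*(5*d^4 + 12*d^3 - 4*d^2 + 17*d + 11)/(25*d^4 + 60*d^3 + 16*d^2 - 24*d + 4)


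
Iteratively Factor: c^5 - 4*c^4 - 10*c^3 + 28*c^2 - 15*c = (c)*(c^4 - 4*c^3 - 10*c^2 + 28*c - 15) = c*(c + 3)*(c^3 - 7*c^2 + 11*c - 5) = c*(c - 5)*(c + 3)*(c^2 - 2*c + 1) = c*(c - 5)*(c - 1)*(c + 3)*(c - 1)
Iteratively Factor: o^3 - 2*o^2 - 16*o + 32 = (o + 4)*(o^2 - 6*o + 8) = (o - 4)*(o + 4)*(o - 2)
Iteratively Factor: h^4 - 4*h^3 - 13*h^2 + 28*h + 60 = (h - 5)*(h^3 + h^2 - 8*h - 12) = (h - 5)*(h + 2)*(h^2 - h - 6) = (h - 5)*(h - 3)*(h + 2)*(h + 2)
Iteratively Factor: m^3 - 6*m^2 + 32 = (m - 4)*(m^2 - 2*m - 8) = (m - 4)*(m + 2)*(m - 4)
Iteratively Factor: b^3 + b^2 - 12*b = (b - 3)*(b^2 + 4*b) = (b - 3)*(b + 4)*(b)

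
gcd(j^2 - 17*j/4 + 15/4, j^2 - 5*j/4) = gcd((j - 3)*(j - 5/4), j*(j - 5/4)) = j - 5/4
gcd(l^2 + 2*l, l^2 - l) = l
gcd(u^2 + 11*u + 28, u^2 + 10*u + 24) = u + 4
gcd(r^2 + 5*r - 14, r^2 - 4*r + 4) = r - 2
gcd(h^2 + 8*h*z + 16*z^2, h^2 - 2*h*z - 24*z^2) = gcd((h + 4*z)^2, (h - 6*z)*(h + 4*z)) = h + 4*z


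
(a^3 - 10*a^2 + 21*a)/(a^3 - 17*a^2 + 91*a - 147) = a/(a - 7)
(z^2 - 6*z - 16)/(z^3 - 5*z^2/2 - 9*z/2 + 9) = 2*(z - 8)/(2*z^2 - 9*z + 9)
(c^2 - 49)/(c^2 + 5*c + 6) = (c^2 - 49)/(c^2 + 5*c + 6)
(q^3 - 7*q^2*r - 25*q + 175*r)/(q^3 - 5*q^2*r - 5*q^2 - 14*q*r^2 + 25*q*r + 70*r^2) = (q + 5)/(q + 2*r)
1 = 1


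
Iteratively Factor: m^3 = (m)*(m^2) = m^2*(m)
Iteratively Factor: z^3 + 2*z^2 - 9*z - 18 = (z + 3)*(z^2 - z - 6) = (z - 3)*(z + 3)*(z + 2)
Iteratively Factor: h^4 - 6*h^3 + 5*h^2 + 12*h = (h + 1)*(h^3 - 7*h^2 + 12*h) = h*(h + 1)*(h^2 - 7*h + 12) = h*(h - 4)*(h + 1)*(h - 3)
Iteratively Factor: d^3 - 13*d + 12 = (d + 4)*(d^2 - 4*d + 3) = (d - 3)*(d + 4)*(d - 1)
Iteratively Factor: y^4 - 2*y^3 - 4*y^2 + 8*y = (y - 2)*(y^3 - 4*y) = (y - 2)^2*(y^2 + 2*y) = y*(y - 2)^2*(y + 2)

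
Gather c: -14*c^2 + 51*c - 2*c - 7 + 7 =-14*c^2 + 49*c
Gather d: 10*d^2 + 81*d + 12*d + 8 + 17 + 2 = 10*d^2 + 93*d + 27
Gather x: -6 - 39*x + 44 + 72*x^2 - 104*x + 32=72*x^2 - 143*x + 70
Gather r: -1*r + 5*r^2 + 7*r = 5*r^2 + 6*r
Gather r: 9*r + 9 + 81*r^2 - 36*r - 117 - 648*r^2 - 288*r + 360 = -567*r^2 - 315*r + 252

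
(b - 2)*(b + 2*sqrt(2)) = b^2 - 2*b + 2*sqrt(2)*b - 4*sqrt(2)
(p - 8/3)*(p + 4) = p^2 + 4*p/3 - 32/3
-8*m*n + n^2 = n*(-8*m + n)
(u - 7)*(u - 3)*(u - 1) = u^3 - 11*u^2 + 31*u - 21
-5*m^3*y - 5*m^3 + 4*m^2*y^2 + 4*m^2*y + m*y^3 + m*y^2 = (-m + y)*(5*m + y)*(m*y + m)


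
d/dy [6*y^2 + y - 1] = 12*y + 1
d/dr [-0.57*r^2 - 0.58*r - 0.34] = -1.14*r - 0.58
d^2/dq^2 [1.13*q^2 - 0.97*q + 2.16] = 2.26000000000000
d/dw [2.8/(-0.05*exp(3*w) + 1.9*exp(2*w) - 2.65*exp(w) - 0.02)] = (0.42*exp(2*w) - 10.64*exp(w) + 7.42)*exp(w)/(0.05*exp(3*w) - 1.9*exp(2*w) + 2.65*exp(w) + 0.02)^2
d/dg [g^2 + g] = 2*g + 1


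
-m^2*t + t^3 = t*(-m + t)*(m + t)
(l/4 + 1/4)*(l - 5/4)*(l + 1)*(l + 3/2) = l^4/4 + 9*l^3/16 - 3*l^2/32 - 7*l/8 - 15/32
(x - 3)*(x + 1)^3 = x^4 - 6*x^2 - 8*x - 3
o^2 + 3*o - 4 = (o - 1)*(o + 4)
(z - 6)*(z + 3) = z^2 - 3*z - 18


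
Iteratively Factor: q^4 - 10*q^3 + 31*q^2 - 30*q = (q)*(q^3 - 10*q^2 + 31*q - 30) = q*(q - 3)*(q^2 - 7*q + 10) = q*(q - 3)*(q - 2)*(q - 5)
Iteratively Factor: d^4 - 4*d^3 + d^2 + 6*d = (d - 3)*(d^3 - d^2 - 2*d) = d*(d - 3)*(d^2 - d - 2) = d*(d - 3)*(d - 2)*(d + 1)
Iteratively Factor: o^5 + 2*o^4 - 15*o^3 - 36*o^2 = (o + 3)*(o^4 - o^3 - 12*o^2) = (o + 3)^2*(o^3 - 4*o^2) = o*(o + 3)^2*(o^2 - 4*o) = o*(o - 4)*(o + 3)^2*(o)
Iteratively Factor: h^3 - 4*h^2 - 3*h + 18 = (h - 3)*(h^2 - h - 6) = (h - 3)^2*(h + 2)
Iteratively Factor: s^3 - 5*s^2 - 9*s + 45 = (s + 3)*(s^2 - 8*s + 15) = (s - 5)*(s + 3)*(s - 3)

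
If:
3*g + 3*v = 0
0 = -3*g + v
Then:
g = 0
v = 0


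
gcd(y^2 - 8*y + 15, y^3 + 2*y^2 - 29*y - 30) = y - 5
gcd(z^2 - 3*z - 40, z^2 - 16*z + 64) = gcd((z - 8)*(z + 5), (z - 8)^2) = z - 8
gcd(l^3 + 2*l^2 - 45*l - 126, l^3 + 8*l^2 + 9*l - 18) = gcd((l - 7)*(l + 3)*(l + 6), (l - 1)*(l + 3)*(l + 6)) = l^2 + 9*l + 18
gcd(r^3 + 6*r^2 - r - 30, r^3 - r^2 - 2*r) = r - 2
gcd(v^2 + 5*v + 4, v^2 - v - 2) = v + 1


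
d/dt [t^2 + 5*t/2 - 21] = 2*t + 5/2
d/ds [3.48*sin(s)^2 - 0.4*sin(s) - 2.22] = (6.96*sin(s) - 0.4)*cos(s)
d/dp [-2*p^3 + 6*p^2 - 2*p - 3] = -6*p^2 + 12*p - 2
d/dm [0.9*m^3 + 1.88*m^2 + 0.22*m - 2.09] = 2.7*m^2 + 3.76*m + 0.22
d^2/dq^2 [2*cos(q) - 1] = -2*cos(q)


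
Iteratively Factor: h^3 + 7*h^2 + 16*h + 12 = (h + 2)*(h^2 + 5*h + 6) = (h + 2)*(h + 3)*(h + 2)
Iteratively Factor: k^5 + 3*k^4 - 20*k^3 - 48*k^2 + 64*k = (k + 4)*(k^4 - k^3 - 16*k^2 + 16*k) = (k - 4)*(k + 4)*(k^3 + 3*k^2 - 4*k) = k*(k - 4)*(k + 4)*(k^2 + 3*k - 4) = k*(k - 4)*(k + 4)^2*(k - 1)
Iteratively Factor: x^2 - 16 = (x - 4)*(x + 4)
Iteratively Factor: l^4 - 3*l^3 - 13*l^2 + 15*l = (l)*(l^3 - 3*l^2 - 13*l + 15) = l*(l - 5)*(l^2 + 2*l - 3) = l*(l - 5)*(l - 1)*(l + 3)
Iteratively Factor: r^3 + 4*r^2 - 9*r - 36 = (r + 4)*(r^2 - 9) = (r + 3)*(r + 4)*(r - 3)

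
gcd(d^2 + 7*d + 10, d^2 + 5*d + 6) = d + 2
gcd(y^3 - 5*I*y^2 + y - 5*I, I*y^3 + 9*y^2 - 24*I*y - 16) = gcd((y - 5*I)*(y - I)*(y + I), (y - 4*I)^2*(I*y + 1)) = y - I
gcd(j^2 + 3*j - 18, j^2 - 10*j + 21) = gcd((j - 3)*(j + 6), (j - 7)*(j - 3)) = j - 3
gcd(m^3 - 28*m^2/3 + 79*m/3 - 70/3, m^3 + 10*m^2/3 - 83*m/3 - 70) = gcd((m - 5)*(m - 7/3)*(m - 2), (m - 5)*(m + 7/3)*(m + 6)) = m - 5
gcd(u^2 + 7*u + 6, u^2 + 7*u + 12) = 1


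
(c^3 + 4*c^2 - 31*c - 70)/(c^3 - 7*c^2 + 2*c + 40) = (c + 7)/(c - 4)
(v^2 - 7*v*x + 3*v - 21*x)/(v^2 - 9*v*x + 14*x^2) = (-v - 3)/(-v + 2*x)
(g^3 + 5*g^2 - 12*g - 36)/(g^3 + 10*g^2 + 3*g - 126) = (g + 2)/(g + 7)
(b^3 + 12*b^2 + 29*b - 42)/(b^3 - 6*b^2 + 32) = (b^3 + 12*b^2 + 29*b - 42)/(b^3 - 6*b^2 + 32)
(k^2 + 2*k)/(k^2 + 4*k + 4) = k/(k + 2)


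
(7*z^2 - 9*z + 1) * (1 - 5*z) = -35*z^3 + 52*z^2 - 14*z + 1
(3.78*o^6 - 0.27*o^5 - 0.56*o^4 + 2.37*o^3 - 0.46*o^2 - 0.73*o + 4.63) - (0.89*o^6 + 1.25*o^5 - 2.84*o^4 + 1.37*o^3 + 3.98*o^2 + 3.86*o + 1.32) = 2.89*o^6 - 1.52*o^5 + 2.28*o^4 + 1.0*o^3 - 4.44*o^2 - 4.59*o + 3.31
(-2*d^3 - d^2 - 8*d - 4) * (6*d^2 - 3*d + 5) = -12*d^5 - 55*d^3 - 5*d^2 - 28*d - 20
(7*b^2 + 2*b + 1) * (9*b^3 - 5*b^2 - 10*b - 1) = 63*b^5 - 17*b^4 - 71*b^3 - 32*b^2 - 12*b - 1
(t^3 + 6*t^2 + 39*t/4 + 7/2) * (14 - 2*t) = -2*t^4 + 2*t^3 + 129*t^2/2 + 259*t/2 + 49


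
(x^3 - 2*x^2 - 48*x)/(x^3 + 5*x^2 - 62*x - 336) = x/(x + 7)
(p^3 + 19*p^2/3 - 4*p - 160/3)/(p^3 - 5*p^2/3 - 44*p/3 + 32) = (p + 5)/(p - 3)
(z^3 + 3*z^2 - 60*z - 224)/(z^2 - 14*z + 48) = (z^2 + 11*z + 28)/(z - 6)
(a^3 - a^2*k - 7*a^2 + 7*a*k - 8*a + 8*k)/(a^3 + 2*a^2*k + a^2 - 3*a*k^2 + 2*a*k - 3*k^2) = (a - 8)/(a + 3*k)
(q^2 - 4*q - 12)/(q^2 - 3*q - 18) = (q + 2)/(q + 3)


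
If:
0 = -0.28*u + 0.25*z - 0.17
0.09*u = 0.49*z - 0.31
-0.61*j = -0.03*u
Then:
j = -0.00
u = -0.05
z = 0.62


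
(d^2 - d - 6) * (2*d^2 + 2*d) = 2*d^4 - 14*d^2 - 12*d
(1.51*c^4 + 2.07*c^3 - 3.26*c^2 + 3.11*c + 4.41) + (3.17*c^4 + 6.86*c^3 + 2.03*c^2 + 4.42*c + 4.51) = 4.68*c^4 + 8.93*c^3 - 1.23*c^2 + 7.53*c + 8.92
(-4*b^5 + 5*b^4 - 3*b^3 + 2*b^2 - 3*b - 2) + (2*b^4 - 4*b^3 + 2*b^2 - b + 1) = -4*b^5 + 7*b^4 - 7*b^3 + 4*b^2 - 4*b - 1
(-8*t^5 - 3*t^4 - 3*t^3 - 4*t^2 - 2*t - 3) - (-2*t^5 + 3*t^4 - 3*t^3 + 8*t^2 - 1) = -6*t^5 - 6*t^4 - 12*t^2 - 2*t - 2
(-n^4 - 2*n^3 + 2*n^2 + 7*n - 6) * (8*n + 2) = -8*n^5 - 18*n^4 + 12*n^3 + 60*n^2 - 34*n - 12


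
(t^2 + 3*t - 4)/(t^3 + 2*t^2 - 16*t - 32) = (t - 1)/(t^2 - 2*t - 8)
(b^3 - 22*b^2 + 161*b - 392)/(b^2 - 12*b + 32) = (b^2 - 14*b + 49)/(b - 4)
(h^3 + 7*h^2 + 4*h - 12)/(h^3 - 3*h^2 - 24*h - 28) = (h^2 + 5*h - 6)/(h^2 - 5*h - 14)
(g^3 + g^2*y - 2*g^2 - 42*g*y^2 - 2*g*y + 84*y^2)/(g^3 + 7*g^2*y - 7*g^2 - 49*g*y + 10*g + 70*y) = (g - 6*y)/(g - 5)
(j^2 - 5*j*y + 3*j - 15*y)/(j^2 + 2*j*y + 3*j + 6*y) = (j - 5*y)/(j + 2*y)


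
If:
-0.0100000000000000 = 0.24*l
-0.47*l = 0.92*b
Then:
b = 0.02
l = -0.04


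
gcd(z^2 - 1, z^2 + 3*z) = 1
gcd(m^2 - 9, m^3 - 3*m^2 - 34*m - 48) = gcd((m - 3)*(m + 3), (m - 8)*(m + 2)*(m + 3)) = m + 3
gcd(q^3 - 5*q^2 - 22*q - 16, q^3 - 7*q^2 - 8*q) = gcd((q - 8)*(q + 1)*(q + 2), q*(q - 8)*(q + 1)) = q^2 - 7*q - 8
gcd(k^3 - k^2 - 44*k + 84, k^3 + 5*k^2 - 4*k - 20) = k - 2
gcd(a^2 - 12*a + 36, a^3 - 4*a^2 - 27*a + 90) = a - 6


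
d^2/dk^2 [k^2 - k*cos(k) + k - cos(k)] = k*cos(k) + 2*sin(k) + cos(k) + 2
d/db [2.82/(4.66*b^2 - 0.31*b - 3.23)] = (0.8742 - 26.2824*b)/(-4.66*b^2 + 0.31*b + 3.23)^2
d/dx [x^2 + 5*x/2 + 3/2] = 2*x + 5/2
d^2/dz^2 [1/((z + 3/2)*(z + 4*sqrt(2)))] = 4*(4*(z + 4*sqrt(2))^2 + 2*(z + 4*sqrt(2))*(2*z + 3) + (2*z + 3)^2)/((z + 4*sqrt(2))^3*(2*z + 3)^3)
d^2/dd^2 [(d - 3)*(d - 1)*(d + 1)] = 6*d - 6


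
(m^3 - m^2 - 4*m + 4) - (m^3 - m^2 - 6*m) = 2*m + 4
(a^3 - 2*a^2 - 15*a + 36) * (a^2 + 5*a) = a^5 + 3*a^4 - 25*a^3 - 39*a^2 + 180*a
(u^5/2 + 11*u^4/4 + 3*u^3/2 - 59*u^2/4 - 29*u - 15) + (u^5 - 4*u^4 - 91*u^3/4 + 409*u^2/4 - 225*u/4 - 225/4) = 3*u^5/2 - 5*u^4/4 - 85*u^3/4 + 175*u^2/2 - 341*u/4 - 285/4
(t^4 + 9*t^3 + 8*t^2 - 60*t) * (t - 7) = t^5 + 2*t^4 - 55*t^3 - 116*t^2 + 420*t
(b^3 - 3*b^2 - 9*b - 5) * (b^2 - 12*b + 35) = b^5 - 15*b^4 + 62*b^3 - 2*b^2 - 255*b - 175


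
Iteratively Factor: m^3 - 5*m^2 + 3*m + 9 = (m - 3)*(m^2 - 2*m - 3) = (m - 3)*(m + 1)*(m - 3)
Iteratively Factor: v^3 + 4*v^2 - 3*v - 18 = (v - 2)*(v^2 + 6*v + 9) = (v - 2)*(v + 3)*(v + 3)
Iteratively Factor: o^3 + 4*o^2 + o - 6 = (o + 3)*(o^2 + o - 2) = (o + 2)*(o + 3)*(o - 1)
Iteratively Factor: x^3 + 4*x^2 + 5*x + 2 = (x + 1)*(x^2 + 3*x + 2) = (x + 1)*(x + 2)*(x + 1)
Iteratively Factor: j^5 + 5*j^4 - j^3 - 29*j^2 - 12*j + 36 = (j - 1)*(j^4 + 6*j^3 + 5*j^2 - 24*j - 36) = (j - 1)*(j + 3)*(j^3 + 3*j^2 - 4*j - 12) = (j - 1)*(j + 3)^2*(j^2 - 4) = (j - 2)*(j - 1)*(j + 3)^2*(j + 2)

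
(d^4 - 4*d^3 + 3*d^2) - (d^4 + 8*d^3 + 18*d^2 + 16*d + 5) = -12*d^3 - 15*d^2 - 16*d - 5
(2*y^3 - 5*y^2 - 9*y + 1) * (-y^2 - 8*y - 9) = -2*y^5 - 11*y^4 + 31*y^3 + 116*y^2 + 73*y - 9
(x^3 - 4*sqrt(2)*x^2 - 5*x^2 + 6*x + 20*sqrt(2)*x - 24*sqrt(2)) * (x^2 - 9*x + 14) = x^5 - 14*x^4 - 4*sqrt(2)*x^4 + 65*x^3 + 56*sqrt(2)*x^3 - 260*sqrt(2)*x^2 - 124*x^2 + 84*x + 496*sqrt(2)*x - 336*sqrt(2)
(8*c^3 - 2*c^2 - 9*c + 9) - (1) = 8*c^3 - 2*c^2 - 9*c + 8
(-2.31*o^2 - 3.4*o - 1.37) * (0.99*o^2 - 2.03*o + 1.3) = -2.2869*o^4 + 1.3233*o^3 + 2.5427*o^2 - 1.6389*o - 1.781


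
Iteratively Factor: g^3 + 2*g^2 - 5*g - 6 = (g + 3)*(g^2 - g - 2) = (g - 2)*(g + 3)*(g + 1)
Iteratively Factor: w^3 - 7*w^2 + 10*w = (w - 2)*(w^2 - 5*w) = (w - 5)*(w - 2)*(w)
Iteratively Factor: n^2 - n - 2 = (n + 1)*(n - 2)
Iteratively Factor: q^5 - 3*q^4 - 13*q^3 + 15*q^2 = (q)*(q^4 - 3*q^3 - 13*q^2 + 15*q) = q*(q - 5)*(q^3 + 2*q^2 - 3*q) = q*(q - 5)*(q + 3)*(q^2 - q) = q*(q - 5)*(q - 1)*(q + 3)*(q)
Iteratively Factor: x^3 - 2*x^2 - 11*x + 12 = (x + 3)*(x^2 - 5*x + 4) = (x - 1)*(x + 3)*(x - 4)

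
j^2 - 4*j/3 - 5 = (j - 3)*(j + 5/3)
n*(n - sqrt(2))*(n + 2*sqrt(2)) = n^3 + sqrt(2)*n^2 - 4*n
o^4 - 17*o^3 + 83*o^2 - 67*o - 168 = (o - 8)*(o - 7)*(o - 3)*(o + 1)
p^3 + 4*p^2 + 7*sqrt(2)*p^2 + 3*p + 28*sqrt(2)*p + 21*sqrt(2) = (p + 1)*(p + 3)*(p + 7*sqrt(2))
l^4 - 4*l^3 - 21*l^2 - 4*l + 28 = (l - 7)*(l - 1)*(l + 2)^2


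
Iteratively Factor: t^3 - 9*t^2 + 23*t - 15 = (t - 1)*(t^2 - 8*t + 15) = (t - 5)*(t - 1)*(t - 3)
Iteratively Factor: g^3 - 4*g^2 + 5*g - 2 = (g - 1)*(g^2 - 3*g + 2) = (g - 1)^2*(g - 2)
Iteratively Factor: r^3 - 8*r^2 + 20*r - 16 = (r - 2)*(r^2 - 6*r + 8) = (r - 4)*(r - 2)*(r - 2)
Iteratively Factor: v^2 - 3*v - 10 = (v + 2)*(v - 5)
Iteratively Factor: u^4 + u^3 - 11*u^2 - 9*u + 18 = (u + 2)*(u^3 - u^2 - 9*u + 9) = (u + 2)*(u + 3)*(u^2 - 4*u + 3) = (u - 3)*(u + 2)*(u + 3)*(u - 1)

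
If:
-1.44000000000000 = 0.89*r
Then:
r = -1.62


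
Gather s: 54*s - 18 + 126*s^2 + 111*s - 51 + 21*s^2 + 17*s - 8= 147*s^2 + 182*s - 77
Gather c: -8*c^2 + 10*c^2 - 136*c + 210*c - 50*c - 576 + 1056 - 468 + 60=2*c^2 + 24*c + 72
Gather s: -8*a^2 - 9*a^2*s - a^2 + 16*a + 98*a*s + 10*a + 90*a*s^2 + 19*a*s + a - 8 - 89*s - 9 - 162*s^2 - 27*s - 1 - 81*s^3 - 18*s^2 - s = -9*a^2 + 27*a - 81*s^3 + s^2*(90*a - 180) + s*(-9*a^2 + 117*a - 117) - 18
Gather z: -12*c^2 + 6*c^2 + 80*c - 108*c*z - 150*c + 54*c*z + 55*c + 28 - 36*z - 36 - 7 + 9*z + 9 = -6*c^2 - 15*c + z*(-54*c - 27) - 6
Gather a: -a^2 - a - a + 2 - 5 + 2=-a^2 - 2*a - 1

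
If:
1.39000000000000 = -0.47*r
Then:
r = -2.96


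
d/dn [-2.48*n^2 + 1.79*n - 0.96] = 1.79 - 4.96*n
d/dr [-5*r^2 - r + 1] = -10*r - 1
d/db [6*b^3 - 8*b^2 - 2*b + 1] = 18*b^2 - 16*b - 2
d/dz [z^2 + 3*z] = 2*z + 3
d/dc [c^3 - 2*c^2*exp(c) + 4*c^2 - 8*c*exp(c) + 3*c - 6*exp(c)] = -2*c^2*exp(c) + 3*c^2 - 12*c*exp(c) + 8*c - 14*exp(c) + 3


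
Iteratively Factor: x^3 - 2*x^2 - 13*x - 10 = (x - 5)*(x^2 + 3*x + 2) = (x - 5)*(x + 2)*(x + 1)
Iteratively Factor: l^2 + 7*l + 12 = (l + 4)*(l + 3)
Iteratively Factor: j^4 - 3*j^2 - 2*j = (j + 1)*(j^3 - j^2 - 2*j) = (j + 1)^2*(j^2 - 2*j) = (j - 2)*(j + 1)^2*(j)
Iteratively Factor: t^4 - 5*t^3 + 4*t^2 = (t)*(t^3 - 5*t^2 + 4*t) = t*(t - 4)*(t^2 - t) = t^2*(t - 4)*(t - 1)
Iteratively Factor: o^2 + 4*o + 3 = (o + 1)*(o + 3)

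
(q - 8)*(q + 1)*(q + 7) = q^3 - 57*q - 56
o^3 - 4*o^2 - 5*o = o*(o - 5)*(o + 1)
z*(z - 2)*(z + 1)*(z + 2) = z^4 + z^3 - 4*z^2 - 4*z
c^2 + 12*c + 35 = (c + 5)*(c + 7)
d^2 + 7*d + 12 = (d + 3)*(d + 4)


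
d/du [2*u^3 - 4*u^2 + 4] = 2*u*(3*u - 4)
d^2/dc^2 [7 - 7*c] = 0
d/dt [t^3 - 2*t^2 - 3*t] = 3*t^2 - 4*t - 3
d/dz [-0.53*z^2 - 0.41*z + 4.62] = -1.06*z - 0.41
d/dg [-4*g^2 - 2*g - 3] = -8*g - 2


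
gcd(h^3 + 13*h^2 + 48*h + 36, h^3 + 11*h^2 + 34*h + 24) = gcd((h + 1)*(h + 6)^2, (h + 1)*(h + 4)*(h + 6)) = h^2 + 7*h + 6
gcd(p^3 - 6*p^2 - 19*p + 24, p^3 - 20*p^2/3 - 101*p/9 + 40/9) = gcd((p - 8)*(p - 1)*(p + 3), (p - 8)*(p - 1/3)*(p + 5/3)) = p - 8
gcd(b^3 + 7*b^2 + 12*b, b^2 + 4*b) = b^2 + 4*b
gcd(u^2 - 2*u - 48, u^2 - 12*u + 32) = u - 8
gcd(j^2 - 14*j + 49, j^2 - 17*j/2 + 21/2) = j - 7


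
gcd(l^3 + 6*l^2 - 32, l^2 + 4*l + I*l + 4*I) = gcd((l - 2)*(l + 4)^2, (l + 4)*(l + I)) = l + 4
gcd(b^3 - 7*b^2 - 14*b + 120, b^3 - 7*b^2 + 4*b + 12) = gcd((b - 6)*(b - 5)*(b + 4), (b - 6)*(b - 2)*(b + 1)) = b - 6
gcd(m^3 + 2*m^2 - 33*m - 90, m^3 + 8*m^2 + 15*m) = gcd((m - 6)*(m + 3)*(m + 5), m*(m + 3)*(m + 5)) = m^2 + 8*m + 15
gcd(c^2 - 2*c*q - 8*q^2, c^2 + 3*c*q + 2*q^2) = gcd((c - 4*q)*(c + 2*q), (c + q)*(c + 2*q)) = c + 2*q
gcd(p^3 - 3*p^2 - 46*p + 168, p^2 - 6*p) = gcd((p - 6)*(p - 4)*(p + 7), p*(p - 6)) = p - 6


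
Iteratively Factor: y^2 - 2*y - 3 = (y + 1)*(y - 3)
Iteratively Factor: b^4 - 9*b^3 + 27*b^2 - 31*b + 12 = (b - 1)*(b^3 - 8*b^2 + 19*b - 12) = (b - 4)*(b - 1)*(b^2 - 4*b + 3) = (b - 4)*(b - 3)*(b - 1)*(b - 1)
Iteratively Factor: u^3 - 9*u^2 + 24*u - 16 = (u - 4)*(u^2 - 5*u + 4) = (u - 4)*(u - 1)*(u - 4)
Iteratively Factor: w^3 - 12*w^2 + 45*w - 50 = (w - 2)*(w^2 - 10*w + 25) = (w - 5)*(w - 2)*(w - 5)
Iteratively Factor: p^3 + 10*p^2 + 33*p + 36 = (p + 4)*(p^2 + 6*p + 9) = (p + 3)*(p + 4)*(p + 3)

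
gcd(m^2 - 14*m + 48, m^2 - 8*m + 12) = m - 6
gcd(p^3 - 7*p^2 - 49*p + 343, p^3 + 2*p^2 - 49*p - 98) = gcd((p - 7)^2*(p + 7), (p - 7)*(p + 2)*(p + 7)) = p^2 - 49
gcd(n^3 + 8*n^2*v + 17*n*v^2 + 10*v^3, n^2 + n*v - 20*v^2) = n + 5*v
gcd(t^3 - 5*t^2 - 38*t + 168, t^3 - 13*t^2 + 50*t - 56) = t^2 - 11*t + 28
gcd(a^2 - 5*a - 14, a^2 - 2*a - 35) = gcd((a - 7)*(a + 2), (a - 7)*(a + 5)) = a - 7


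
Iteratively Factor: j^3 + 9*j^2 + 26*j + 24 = (j + 4)*(j^2 + 5*j + 6) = (j + 2)*(j + 4)*(j + 3)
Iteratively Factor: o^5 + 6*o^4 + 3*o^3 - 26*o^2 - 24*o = (o - 2)*(o^4 + 8*o^3 + 19*o^2 + 12*o) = (o - 2)*(o + 3)*(o^3 + 5*o^2 + 4*o) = o*(o - 2)*(o + 3)*(o^2 + 5*o + 4) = o*(o - 2)*(o + 1)*(o + 3)*(o + 4)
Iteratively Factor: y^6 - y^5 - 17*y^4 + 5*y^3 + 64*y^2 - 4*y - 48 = (y + 1)*(y^5 - 2*y^4 - 15*y^3 + 20*y^2 + 44*y - 48) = (y - 1)*(y + 1)*(y^4 - y^3 - 16*y^2 + 4*y + 48) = (y - 1)*(y + 1)*(y + 2)*(y^3 - 3*y^2 - 10*y + 24) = (y - 1)*(y + 1)*(y + 2)*(y + 3)*(y^2 - 6*y + 8) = (y - 2)*(y - 1)*(y + 1)*(y + 2)*(y + 3)*(y - 4)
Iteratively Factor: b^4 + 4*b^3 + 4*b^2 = (b + 2)*(b^3 + 2*b^2) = (b + 2)^2*(b^2) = b*(b + 2)^2*(b)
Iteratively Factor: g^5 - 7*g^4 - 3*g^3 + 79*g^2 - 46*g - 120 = (g + 3)*(g^4 - 10*g^3 + 27*g^2 - 2*g - 40) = (g - 4)*(g + 3)*(g^3 - 6*g^2 + 3*g + 10) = (g - 4)*(g + 1)*(g + 3)*(g^2 - 7*g + 10) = (g - 4)*(g - 2)*(g + 1)*(g + 3)*(g - 5)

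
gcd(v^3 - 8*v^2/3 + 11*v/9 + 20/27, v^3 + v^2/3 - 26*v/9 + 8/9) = v - 4/3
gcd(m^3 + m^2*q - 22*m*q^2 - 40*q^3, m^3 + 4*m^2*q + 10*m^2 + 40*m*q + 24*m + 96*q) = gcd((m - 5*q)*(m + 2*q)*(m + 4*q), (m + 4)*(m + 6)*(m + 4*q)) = m + 4*q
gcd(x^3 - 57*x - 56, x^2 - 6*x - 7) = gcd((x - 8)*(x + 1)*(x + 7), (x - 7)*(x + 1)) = x + 1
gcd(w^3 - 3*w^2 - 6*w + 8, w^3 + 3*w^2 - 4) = w^2 + w - 2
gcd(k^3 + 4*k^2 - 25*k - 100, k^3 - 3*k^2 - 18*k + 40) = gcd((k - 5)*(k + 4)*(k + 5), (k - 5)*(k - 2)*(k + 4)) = k^2 - k - 20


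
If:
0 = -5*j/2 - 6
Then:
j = -12/5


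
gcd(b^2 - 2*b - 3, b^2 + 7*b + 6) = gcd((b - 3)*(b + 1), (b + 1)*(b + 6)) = b + 1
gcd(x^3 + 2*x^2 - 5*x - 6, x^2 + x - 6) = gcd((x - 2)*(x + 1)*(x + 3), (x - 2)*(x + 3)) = x^2 + x - 6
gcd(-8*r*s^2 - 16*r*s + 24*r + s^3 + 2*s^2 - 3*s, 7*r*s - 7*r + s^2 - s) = s - 1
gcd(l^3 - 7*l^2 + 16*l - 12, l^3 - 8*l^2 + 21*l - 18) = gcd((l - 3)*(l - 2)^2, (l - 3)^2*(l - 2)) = l^2 - 5*l + 6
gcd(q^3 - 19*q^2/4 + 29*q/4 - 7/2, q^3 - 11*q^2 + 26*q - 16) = q^2 - 3*q + 2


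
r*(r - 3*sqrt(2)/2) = r^2 - 3*sqrt(2)*r/2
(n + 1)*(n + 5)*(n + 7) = n^3 + 13*n^2 + 47*n + 35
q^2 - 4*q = q*(q - 4)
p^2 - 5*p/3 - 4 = (p - 3)*(p + 4/3)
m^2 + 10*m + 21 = (m + 3)*(m + 7)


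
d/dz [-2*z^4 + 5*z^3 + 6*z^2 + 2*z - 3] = -8*z^3 + 15*z^2 + 12*z + 2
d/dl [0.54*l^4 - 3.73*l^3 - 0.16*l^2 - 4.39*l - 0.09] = 2.16*l^3 - 11.19*l^2 - 0.32*l - 4.39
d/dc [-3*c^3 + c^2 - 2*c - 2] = -9*c^2 + 2*c - 2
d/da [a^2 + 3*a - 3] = 2*a + 3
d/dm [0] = 0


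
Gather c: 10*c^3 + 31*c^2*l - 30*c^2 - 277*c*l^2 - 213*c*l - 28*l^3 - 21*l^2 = 10*c^3 + c^2*(31*l - 30) + c*(-277*l^2 - 213*l) - 28*l^3 - 21*l^2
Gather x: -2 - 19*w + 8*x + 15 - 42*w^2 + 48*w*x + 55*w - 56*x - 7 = -42*w^2 + 36*w + x*(48*w - 48) + 6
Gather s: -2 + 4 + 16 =18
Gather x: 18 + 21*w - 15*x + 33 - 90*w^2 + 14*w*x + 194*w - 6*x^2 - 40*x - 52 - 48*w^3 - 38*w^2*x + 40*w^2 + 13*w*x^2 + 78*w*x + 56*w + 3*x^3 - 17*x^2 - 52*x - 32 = -48*w^3 - 50*w^2 + 271*w + 3*x^3 + x^2*(13*w - 23) + x*(-38*w^2 + 92*w - 107) - 33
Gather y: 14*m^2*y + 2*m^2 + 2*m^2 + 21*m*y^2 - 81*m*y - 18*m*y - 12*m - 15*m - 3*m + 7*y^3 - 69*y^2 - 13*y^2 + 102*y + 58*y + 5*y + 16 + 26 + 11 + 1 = 4*m^2 - 30*m + 7*y^3 + y^2*(21*m - 82) + y*(14*m^2 - 99*m + 165) + 54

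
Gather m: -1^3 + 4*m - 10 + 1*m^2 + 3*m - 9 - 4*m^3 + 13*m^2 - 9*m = -4*m^3 + 14*m^2 - 2*m - 20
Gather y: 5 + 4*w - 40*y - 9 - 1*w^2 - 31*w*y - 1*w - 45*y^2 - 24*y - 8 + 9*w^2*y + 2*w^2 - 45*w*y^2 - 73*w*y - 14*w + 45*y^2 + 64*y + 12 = w^2 - 45*w*y^2 - 11*w + y*(9*w^2 - 104*w)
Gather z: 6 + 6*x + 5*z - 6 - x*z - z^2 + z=6*x - z^2 + z*(6 - x)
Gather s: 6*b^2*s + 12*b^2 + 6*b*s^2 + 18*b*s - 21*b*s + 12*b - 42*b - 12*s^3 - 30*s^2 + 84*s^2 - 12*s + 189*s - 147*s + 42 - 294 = 12*b^2 - 30*b - 12*s^3 + s^2*(6*b + 54) + s*(6*b^2 - 3*b + 30) - 252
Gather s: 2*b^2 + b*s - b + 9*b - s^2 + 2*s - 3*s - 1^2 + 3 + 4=2*b^2 + 8*b - s^2 + s*(b - 1) + 6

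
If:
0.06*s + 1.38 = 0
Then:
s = -23.00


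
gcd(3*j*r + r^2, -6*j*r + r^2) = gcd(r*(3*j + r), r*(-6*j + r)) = r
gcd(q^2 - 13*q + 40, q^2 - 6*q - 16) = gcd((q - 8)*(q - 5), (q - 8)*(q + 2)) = q - 8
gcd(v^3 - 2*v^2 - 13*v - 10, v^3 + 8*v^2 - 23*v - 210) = v - 5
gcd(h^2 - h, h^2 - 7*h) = h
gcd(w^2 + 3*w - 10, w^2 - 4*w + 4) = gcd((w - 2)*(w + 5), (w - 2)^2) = w - 2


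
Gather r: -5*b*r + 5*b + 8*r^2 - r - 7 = 5*b + 8*r^2 + r*(-5*b - 1) - 7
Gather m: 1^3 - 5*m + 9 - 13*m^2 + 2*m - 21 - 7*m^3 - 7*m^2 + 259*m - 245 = -7*m^3 - 20*m^2 + 256*m - 256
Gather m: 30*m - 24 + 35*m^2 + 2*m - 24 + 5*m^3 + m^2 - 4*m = 5*m^3 + 36*m^2 + 28*m - 48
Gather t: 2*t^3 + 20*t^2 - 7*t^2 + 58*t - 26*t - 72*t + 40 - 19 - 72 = 2*t^3 + 13*t^2 - 40*t - 51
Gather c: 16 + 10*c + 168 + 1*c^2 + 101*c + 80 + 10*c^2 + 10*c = 11*c^2 + 121*c + 264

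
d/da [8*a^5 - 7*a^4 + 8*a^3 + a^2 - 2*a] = 40*a^4 - 28*a^3 + 24*a^2 + 2*a - 2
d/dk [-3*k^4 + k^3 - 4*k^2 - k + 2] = -12*k^3 + 3*k^2 - 8*k - 1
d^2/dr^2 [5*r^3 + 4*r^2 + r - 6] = 30*r + 8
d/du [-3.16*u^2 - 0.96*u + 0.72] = -6.32*u - 0.96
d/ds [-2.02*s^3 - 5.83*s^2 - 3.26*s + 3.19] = -6.06*s^2 - 11.66*s - 3.26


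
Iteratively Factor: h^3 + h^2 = (h)*(h^2 + h) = h^2*(h + 1)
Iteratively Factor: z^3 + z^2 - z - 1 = (z + 1)*(z^2 - 1) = (z + 1)^2*(z - 1)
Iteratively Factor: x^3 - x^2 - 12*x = (x)*(x^2 - x - 12) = x*(x + 3)*(x - 4)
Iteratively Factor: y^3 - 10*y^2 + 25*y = (y - 5)*(y^2 - 5*y) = y*(y - 5)*(y - 5)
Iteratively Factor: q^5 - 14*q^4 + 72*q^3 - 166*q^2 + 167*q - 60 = (q - 5)*(q^4 - 9*q^3 + 27*q^2 - 31*q + 12) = (q - 5)*(q - 1)*(q^3 - 8*q^2 + 19*q - 12) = (q - 5)*(q - 4)*(q - 1)*(q^2 - 4*q + 3) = (q - 5)*(q - 4)*(q - 3)*(q - 1)*(q - 1)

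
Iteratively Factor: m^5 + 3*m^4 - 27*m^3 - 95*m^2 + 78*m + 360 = (m + 4)*(m^4 - m^3 - 23*m^2 - 3*m + 90) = (m - 2)*(m + 4)*(m^3 + m^2 - 21*m - 45) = (m - 2)*(m + 3)*(m + 4)*(m^2 - 2*m - 15) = (m - 2)*(m + 3)^2*(m + 4)*(m - 5)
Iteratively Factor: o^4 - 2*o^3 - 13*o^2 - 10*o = (o + 1)*(o^3 - 3*o^2 - 10*o) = (o - 5)*(o + 1)*(o^2 + 2*o) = o*(o - 5)*(o + 1)*(o + 2)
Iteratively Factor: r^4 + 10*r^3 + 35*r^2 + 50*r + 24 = (r + 4)*(r^3 + 6*r^2 + 11*r + 6) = (r + 3)*(r + 4)*(r^2 + 3*r + 2) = (r + 1)*(r + 3)*(r + 4)*(r + 2)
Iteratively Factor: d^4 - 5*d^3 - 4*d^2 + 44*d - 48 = (d - 2)*(d^3 - 3*d^2 - 10*d + 24) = (d - 2)^2*(d^2 - d - 12) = (d - 4)*(d - 2)^2*(d + 3)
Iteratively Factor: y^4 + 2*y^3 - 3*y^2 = (y - 1)*(y^3 + 3*y^2) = y*(y - 1)*(y^2 + 3*y) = y^2*(y - 1)*(y + 3)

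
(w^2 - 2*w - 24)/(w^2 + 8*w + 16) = (w - 6)/(w + 4)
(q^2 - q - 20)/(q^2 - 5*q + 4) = (q^2 - q - 20)/(q^2 - 5*q + 4)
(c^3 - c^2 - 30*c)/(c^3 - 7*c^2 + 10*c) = (c^2 - c - 30)/(c^2 - 7*c + 10)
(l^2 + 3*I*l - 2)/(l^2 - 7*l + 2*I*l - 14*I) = (l + I)/(l - 7)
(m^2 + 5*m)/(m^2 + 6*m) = (m + 5)/(m + 6)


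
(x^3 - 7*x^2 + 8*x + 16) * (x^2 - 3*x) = x^5 - 10*x^4 + 29*x^3 - 8*x^2 - 48*x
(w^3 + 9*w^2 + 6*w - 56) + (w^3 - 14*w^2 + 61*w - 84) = 2*w^3 - 5*w^2 + 67*w - 140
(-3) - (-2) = -1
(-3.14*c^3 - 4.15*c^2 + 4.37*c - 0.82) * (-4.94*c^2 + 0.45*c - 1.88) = 15.5116*c^5 + 19.088*c^4 - 17.5521*c^3 + 13.8193*c^2 - 8.5846*c + 1.5416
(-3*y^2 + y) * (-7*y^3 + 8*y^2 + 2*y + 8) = 21*y^5 - 31*y^4 + 2*y^3 - 22*y^2 + 8*y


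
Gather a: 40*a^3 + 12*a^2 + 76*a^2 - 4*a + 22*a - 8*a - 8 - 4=40*a^3 + 88*a^2 + 10*a - 12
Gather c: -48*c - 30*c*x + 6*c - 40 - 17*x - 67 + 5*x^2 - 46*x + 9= c*(-30*x - 42) + 5*x^2 - 63*x - 98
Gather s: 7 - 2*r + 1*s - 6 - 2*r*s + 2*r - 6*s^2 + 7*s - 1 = -6*s^2 + s*(8 - 2*r)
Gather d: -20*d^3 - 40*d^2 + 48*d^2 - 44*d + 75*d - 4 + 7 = -20*d^3 + 8*d^2 + 31*d + 3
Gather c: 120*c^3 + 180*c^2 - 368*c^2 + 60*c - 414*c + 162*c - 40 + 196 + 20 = 120*c^3 - 188*c^2 - 192*c + 176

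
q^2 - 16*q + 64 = (q - 8)^2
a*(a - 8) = a^2 - 8*a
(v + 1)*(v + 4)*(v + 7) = v^3 + 12*v^2 + 39*v + 28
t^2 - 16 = (t - 4)*(t + 4)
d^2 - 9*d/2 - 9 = (d - 6)*(d + 3/2)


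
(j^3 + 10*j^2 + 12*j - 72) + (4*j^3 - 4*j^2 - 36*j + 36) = 5*j^3 + 6*j^2 - 24*j - 36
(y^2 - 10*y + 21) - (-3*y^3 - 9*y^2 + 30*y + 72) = 3*y^3 + 10*y^2 - 40*y - 51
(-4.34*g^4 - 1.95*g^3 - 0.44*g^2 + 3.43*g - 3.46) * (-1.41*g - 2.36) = 6.1194*g^5 + 12.9919*g^4 + 5.2224*g^3 - 3.7979*g^2 - 3.2162*g + 8.1656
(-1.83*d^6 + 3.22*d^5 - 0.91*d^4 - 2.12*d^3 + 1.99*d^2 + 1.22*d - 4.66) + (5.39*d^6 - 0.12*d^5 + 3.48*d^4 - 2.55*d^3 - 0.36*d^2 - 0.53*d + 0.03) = 3.56*d^6 + 3.1*d^5 + 2.57*d^4 - 4.67*d^3 + 1.63*d^2 + 0.69*d - 4.63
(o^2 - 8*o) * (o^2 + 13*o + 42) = o^4 + 5*o^3 - 62*o^2 - 336*o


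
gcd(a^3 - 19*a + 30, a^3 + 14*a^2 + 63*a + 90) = a + 5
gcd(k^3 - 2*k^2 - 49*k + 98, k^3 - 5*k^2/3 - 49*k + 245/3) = k^2 - 49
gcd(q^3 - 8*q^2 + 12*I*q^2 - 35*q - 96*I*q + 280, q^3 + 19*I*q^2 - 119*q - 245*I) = q^2 + 12*I*q - 35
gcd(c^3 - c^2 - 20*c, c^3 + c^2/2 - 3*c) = c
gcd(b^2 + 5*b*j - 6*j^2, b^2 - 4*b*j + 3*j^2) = b - j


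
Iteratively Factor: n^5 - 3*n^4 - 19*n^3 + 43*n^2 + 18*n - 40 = (n - 1)*(n^4 - 2*n^3 - 21*n^2 + 22*n + 40) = (n - 1)*(n + 1)*(n^3 - 3*n^2 - 18*n + 40) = (n - 1)*(n + 1)*(n + 4)*(n^2 - 7*n + 10) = (n - 5)*(n - 1)*(n + 1)*(n + 4)*(n - 2)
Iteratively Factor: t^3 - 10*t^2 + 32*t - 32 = (t - 4)*(t^2 - 6*t + 8) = (t - 4)*(t - 2)*(t - 4)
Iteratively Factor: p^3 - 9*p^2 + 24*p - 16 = (p - 1)*(p^2 - 8*p + 16) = (p - 4)*(p - 1)*(p - 4)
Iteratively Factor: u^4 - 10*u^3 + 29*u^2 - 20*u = (u - 5)*(u^3 - 5*u^2 + 4*u) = (u - 5)*(u - 4)*(u^2 - u) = u*(u - 5)*(u - 4)*(u - 1)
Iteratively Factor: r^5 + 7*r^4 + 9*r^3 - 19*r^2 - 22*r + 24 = (r - 1)*(r^4 + 8*r^3 + 17*r^2 - 2*r - 24) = (r - 1)*(r + 2)*(r^3 + 6*r^2 + 5*r - 12) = (r - 1)^2*(r + 2)*(r^2 + 7*r + 12) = (r - 1)^2*(r + 2)*(r + 3)*(r + 4)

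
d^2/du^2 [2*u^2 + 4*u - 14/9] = 4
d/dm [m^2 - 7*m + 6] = 2*m - 7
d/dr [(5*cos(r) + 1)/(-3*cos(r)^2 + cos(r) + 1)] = (15*sin(r)^2 - 6*cos(r) - 19)*sin(r)/(-3*cos(r)^2 + cos(r) + 1)^2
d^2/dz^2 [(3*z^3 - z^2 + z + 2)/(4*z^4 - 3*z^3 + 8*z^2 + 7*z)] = 2*(48*z^9 - 48*z^8 - 156*z^7 - 269*z^6 + 120*z^5 + 465*z^4 + 16*z^3 + 258*z^2 + 336*z + 98)/(z^3*(64*z^9 - 144*z^8 + 492*z^7 - 267*z^6 + 480*z^5 + 957*z^4 + 92*z^3 + 903*z^2 + 1176*z + 343))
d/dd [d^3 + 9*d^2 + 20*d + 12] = 3*d^2 + 18*d + 20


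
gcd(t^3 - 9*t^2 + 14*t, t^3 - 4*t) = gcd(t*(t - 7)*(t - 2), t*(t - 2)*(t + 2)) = t^2 - 2*t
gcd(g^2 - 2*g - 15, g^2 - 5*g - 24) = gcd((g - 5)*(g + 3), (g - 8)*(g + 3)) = g + 3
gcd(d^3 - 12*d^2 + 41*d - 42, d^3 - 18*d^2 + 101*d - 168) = d^2 - 10*d + 21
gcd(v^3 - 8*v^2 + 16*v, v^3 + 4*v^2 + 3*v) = v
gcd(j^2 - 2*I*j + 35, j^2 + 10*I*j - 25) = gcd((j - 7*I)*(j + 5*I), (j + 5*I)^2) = j + 5*I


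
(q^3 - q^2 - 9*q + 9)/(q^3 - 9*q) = (q - 1)/q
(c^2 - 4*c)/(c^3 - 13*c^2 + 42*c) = (c - 4)/(c^2 - 13*c + 42)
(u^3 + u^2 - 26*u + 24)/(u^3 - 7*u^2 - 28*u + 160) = (u^2 + 5*u - 6)/(u^2 - 3*u - 40)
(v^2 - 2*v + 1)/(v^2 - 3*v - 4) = (-v^2 + 2*v - 1)/(-v^2 + 3*v + 4)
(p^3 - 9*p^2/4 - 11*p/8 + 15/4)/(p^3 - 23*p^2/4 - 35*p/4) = (p^2 - 7*p/2 + 3)/(p*(p - 7))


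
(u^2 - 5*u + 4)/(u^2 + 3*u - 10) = (u^2 - 5*u + 4)/(u^2 + 3*u - 10)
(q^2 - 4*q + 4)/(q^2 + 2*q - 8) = (q - 2)/(q + 4)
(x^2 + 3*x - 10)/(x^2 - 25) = (x - 2)/(x - 5)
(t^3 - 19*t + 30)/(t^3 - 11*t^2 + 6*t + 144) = (t^3 - 19*t + 30)/(t^3 - 11*t^2 + 6*t + 144)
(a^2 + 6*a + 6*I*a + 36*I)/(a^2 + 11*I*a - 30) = (a + 6)/(a + 5*I)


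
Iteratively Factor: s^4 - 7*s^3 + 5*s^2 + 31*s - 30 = (s - 1)*(s^3 - 6*s^2 - s + 30) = (s - 3)*(s - 1)*(s^2 - 3*s - 10) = (s - 3)*(s - 1)*(s + 2)*(s - 5)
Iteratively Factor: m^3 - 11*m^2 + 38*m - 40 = (m - 5)*(m^2 - 6*m + 8) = (m - 5)*(m - 2)*(m - 4)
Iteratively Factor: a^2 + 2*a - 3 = (a - 1)*(a + 3)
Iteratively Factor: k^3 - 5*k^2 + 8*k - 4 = (k - 2)*(k^2 - 3*k + 2) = (k - 2)*(k - 1)*(k - 2)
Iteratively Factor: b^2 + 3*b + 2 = (b + 2)*(b + 1)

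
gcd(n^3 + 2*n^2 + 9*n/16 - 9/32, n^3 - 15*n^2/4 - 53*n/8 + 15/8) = n^2 + 5*n/4 - 3/8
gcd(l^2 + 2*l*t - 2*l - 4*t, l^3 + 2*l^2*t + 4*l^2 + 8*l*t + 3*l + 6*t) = l + 2*t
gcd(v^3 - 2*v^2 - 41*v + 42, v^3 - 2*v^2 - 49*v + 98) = v - 7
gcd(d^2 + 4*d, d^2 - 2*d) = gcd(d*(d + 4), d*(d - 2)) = d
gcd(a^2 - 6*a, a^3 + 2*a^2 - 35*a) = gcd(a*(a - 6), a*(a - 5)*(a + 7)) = a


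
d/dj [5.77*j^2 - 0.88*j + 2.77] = 11.54*j - 0.88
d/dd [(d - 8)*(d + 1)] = 2*d - 7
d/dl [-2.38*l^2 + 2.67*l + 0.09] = 2.67 - 4.76*l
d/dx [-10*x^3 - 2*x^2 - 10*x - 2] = -30*x^2 - 4*x - 10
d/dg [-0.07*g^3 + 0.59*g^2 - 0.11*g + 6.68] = -0.21*g^2 + 1.18*g - 0.11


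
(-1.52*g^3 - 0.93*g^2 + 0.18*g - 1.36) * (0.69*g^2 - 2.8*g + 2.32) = -1.0488*g^5 + 3.6143*g^4 - 0.7982*g^3 - 3.6*g^2 + 4.2256*g - 3.1552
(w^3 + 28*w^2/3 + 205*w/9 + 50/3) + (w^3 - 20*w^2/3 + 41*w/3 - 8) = 2*w^3 + 8*w^2/3 + 328*w/9 + 26/3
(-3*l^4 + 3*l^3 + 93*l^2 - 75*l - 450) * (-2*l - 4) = 6*l^5 + 6*l^4 - 198*l^3 - 222*l^2 + 1200*l + 1800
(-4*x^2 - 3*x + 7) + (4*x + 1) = -4*x^2 + x + 8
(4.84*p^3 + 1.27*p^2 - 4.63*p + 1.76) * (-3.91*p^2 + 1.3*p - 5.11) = -18.9244*p^5 + 1.3263*p^4 - 4.9781*p^3 - 19.3903*p^2 + 25.9473*p - 8.9936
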